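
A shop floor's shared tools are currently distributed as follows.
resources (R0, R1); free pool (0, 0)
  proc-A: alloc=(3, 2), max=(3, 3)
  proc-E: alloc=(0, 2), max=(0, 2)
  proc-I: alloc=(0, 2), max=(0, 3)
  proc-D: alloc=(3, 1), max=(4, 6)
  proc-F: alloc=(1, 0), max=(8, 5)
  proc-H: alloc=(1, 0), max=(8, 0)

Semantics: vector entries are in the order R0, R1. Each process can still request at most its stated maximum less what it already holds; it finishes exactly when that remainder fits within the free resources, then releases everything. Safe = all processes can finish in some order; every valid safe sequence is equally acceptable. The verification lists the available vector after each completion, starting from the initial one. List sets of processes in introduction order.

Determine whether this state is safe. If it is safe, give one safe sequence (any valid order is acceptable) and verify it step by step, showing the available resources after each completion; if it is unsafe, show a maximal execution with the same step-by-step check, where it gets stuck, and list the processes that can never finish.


UNSAFE — no complete ordering exists.
Key observation: proc-E, proc-I, proc-A, proc-D can finish, but then (6, 7) is all there is, and the blocked group's R0 demands exceed it.
Going as far as possible: proc-E, proc-I, proc-A, proc-D; after that, nothing fits. Check, step by step:
  pool = (0, 0)
  proc-E: need (0, 0) fits (0, 0); releases (0, 2), pool now (0, 2)
  proc-I: need (0, 1) fits (0, 2); releases (0, 2), pool now (0, 4)
  proc-A: need (0, 1) fits (0, 4); releases (3, 2), pool now (3, 6)
  proc-D: need (1, 5) fits (3, 6); releases (3, 1), pool now (6, 7)
  proc-F still needs (7, 5) but only (6, 7) is free — short on R0
  proc-H still needs (7, 0) but only (6, 7) is free — short on R0
Processes that can never finish: proc-F and proc-H.


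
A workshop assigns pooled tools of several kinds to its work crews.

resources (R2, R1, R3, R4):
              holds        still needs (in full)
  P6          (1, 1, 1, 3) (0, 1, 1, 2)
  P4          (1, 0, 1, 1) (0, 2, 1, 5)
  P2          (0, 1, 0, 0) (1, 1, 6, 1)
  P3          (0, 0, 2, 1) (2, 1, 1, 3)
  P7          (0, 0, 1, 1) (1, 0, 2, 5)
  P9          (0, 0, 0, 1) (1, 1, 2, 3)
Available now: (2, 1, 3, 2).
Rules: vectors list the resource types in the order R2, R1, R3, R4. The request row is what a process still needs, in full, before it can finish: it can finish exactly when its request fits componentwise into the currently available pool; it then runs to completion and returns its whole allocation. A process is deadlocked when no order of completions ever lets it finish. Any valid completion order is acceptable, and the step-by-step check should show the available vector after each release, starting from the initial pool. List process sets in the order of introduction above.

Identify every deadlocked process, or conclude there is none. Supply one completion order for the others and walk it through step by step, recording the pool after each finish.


Nothing here is deadlocked.
Key observation: there is always a runnable process — P6 first — so the state unwinds completely.
One completion order for the rest: P6, P9, P7, P4, P3, P2. Step-by-step check:
  pool = (2, 1, 3, 2)
  run P6 (needs (0, 1, 1, 2), free (2, 1, 3, 2)); after release of (1, 1, 1, 3) the pool is (3, 2, 4, 5)
  run P9 (needs (1, 1, 2, 3), free (3, 2, 4, 5)); after release of (0, 0, 0, 1) the pool is (3, 2, 4, 6)
  run P7 (needs (1, 0, 2, 5), free (3, 2, 4, 6)); after release of (0, 0, 1, 1) the pool is (3, 2, 5, 7)
  run P4 (needs (0, 2, 1, 5), free (3, 2, 5, 7)); after release of (1, 0, 1, 1) the pool is (4, 2, 6, 8)
  run P3 (needs (2, 1, 1, 3), free (4, 2, 6, 8)); after release of (0, 0, 2, 1) the pool is (4, 2, 8, 9)
  run P2 (needs (1, 1, 6, 1), free (4, 2, 8, 9)); after release of (0, 1, 0, 0) the pool is (4, 3, 8, 9)


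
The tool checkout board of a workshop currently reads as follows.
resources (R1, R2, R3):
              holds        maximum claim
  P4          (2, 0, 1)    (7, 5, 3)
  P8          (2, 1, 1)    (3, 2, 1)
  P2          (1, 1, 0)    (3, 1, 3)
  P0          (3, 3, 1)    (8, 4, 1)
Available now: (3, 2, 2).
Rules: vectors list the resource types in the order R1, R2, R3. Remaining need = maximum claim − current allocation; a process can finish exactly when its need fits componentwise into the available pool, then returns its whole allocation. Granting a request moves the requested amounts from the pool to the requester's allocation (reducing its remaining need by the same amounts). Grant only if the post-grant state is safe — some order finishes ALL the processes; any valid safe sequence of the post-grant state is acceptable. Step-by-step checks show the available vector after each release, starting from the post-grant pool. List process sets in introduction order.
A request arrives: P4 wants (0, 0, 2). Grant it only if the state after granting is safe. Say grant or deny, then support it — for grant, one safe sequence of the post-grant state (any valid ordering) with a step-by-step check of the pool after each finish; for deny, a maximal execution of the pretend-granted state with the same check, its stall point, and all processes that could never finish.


GRANT: granting preserves safety; a valid post-grant sequence is P8, P0, P4, P2.
Key observation: with (3, 2, 0) left after the transfer, P8 can run at once — the state stays safe.
Check on the post-grant state, step by step:
  pool = (3, 2, 0)
  run P8 (needs (1, 1, 0), free (3, 2, 0)); after release of (2, 1, 1) the pool is (5, 3, 1)
  run P0 (needs (5, 1, 0), free (5, 3, 1)); after release of (3, 3, 1) the pool is (8, 6, 2)
  run P4 (needs (5, 5, 0), free (8, 6, 2)); after release of (2, 0, 3) the pool is (10, 6, 5)
  run P2 (needs (2, 0, 3), free (10, 6, 5)); after release of (1, 1, 0) the pool is (11, 7, 5)


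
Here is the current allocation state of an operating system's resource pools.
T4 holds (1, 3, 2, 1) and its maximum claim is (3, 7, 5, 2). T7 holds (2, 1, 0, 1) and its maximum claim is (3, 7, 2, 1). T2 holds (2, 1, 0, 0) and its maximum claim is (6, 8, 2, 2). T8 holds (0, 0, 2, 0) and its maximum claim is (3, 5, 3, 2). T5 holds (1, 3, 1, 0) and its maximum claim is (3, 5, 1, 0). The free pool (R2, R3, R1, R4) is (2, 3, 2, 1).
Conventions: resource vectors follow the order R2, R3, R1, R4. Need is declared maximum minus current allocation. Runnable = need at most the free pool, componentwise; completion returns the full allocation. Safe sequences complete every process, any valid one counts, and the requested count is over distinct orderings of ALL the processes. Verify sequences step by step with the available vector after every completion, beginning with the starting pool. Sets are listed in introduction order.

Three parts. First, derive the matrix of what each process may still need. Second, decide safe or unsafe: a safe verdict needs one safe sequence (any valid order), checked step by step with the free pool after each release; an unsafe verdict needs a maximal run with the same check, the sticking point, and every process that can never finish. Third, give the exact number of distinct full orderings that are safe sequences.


(1) Need matrix, components ordered R2, R3, R1, R4:
  T4: (2, 4, 3, 1)
  T7: (1, 6, 2, 0)
  T2: (4, 7, 2, 2)
  T8: (3, 5, 1, 2)
  T5: (2, 2, 0, 0)
(2) SAFE. One safe sequence: T5, T4, T2, T7, T8.
Key observation: T5 marks the first exact bind of the order: its need (2, 2, 0, 0) fits the free (2, 3, 2, 1) with zero slack on a requested resource.
Walking it through:
  pool = (2, 3, 2, 1)
  T5 needs (2, 2, 0, 0) <= (2, 3, 2, 1) -> finishes; pool += (1, 3, 1, 0) = (3, 6, 3, 1)
  T4 needs (2, 4, 3, 1) <= (3, 6, 3, 1) -> finishes; pool += (1, 3, 2, 1) = (4, 9, 5, 2)
  T2 needs (4, 7, 2, 2) <= (4, 9, 5, 2) -> finishes; pool += (2, 1, 0, 0) = (6, 10, 5, 2)
  T7 needs (1, 6, 2, 0) <= (6, 10, 5, 2) -> finishes; pool += (2, 1, 0, 1) = (8, 11, 5, 3)
  T8 needs (3, 5, 1, 2) <= (8, 11, 5, 3) -> finishes; pool += (0, 0, 2, 0) = (8, 11, 7, 3)
(3) Exactly 12 of the possible complete orderings are safe sequences.


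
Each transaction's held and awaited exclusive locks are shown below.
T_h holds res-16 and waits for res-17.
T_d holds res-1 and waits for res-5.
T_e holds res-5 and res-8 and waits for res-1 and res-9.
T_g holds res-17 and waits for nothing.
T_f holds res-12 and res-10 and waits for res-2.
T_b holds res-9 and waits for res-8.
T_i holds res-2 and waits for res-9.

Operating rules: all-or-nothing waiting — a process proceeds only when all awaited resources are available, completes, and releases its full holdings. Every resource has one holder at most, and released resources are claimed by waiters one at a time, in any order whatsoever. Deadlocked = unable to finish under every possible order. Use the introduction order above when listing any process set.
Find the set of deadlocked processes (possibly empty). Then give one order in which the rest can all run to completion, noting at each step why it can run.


The deadlocked set is T_d, T_e, T_f, T_b and T_i.
Key observation: the loop T_d -> T_e -> T_d blocks itself forever; T_b is caught in further circular waits and T_f and T_i wait into the deadlock from upstream.
A valid finishing order for the others: T_g, T_h.
Walking it through:
  T_g waits on nothing -> runs at once and releases res-17
  run T_h (all its waits — res-17 — are resolved); releases res-16


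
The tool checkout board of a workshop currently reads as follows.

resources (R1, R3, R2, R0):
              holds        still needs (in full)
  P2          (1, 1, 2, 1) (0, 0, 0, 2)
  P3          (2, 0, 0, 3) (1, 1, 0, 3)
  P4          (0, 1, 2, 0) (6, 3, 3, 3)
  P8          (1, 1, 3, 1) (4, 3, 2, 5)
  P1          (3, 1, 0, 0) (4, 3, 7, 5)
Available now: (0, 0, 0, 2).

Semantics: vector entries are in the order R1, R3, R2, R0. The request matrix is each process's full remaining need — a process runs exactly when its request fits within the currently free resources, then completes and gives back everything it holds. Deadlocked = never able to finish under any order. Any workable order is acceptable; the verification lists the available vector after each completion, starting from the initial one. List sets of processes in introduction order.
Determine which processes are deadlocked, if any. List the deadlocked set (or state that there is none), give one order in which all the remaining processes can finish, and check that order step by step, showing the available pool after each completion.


The deadlocked set is P4, P8 and P1.
Key observation: the pool after P2, P3 is (3, 1, 2, 6); every surviving request exceeds it in R1, so progress ends there.
A valid finishing order for the others: P2, P3. Verifying each step:
  pool = (0, 0, 0, 2)
  run P2 (needs (0, 0, 0, 2), free (0, 0, 0, 2)); after release of (1, 1, 2, 1) the pool is (1, 1, 2, 3)
  run P3 (needs (1, 1, 0, 3), free (1, 1, 2, 3)); after release of (2, 0, 0, 3) the pool is (3, 1, 2, 6)
None of the blocked processes ever fits:
  blocked: P4 wants (6, 3, 3, 3), pool (3, 1, 2, 6) — not enough R1, R3 and R2
  blocked: P8 wants (4, 3, 2, 5), pool (3, 1, 2, 6) — not enough R1 and R3
  blocked: P1 wants (4, 3, 7, 5), pool (3, 1, 2, 6) — not enough R1, R3 and R2


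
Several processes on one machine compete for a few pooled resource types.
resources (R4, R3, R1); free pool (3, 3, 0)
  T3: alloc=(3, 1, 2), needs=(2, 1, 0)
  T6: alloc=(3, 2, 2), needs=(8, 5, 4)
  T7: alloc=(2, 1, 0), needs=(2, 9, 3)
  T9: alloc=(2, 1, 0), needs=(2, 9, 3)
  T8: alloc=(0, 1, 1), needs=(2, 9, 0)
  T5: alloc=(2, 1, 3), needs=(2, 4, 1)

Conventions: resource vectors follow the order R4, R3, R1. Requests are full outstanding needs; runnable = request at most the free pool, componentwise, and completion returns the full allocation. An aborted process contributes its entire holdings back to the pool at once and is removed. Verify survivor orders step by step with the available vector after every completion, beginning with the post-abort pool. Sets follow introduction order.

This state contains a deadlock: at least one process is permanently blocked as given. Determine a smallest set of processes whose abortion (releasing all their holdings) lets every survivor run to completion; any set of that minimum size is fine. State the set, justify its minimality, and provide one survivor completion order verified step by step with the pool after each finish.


Abort T9 and T8.
Key observation: the returned (2, 2, 1) from T9 and T8 is what brings T7 — unrunnable before, under any order — into play at step 4.
Minimality, checking each single-abort alternative: T3 alone leaves T7 blocked (short on R3); T6 alone leaves T7 blocked (short on R3); T7 alone leaves T9 blocked (short on R3); T9 alone leaves T7 blocked (short on R3); T8 alone leaves T7 blocked (short on R3); T5 alone leaves T7 blocked (short on R3).
One survivor order: T5, T3, T6, T7. Walking it through (post-abort pool first):
  pool = (5, 5, 1)
  T5: need (2, 4, 1) fits (5, 5, 1); releases (2, 1, 3), pool now (7, 6, 4)
  T3: need (2, 1, 0) fits (7, 6, 4); releases (3, 1, 2), pool now (10, 7, 6)
  T6: need (8, 5, 4) fits (10, 7, 6); releases (3, 2, 2), pool now (13, 9, 8)
  T7: need (2, 9, 3) fits (13, 9, 8); releases (2, 1, 0), pool now (15, 10, 8)


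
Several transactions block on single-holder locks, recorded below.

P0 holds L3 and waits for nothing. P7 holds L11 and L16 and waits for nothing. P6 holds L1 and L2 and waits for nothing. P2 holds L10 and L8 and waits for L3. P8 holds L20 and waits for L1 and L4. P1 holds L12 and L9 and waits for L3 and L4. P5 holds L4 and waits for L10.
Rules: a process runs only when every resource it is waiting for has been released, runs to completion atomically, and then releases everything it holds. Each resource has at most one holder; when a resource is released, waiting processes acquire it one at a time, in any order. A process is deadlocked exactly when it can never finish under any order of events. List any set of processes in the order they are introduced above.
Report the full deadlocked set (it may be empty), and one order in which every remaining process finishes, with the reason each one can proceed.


Nothing here is deadlocked.
Key observation: the waits form no ring: some process can always run, and its releases unblock the others one by one.
The rest can finish in the order P0, P2, P7, P6, P5, P1, P8.
Walking it through:
  P0 waits on nothing -> runs at once and releases L3
  P2: everything it awaited (L3) is free; runs, freeing L10 and L8
  P7 waits on nothing -> runs at once and releases L11 and L16
  P6 waits on nothing -> runs at once and releases L1 and L2
  P5: everything it awaited (L10) is free; runs, freeing L4
  P1: everything it awaited (L3 and L4) is free; runs, freeing L12 and L9
  P8: everything it awaited (L1 and L4) is free; runs, freeing L20


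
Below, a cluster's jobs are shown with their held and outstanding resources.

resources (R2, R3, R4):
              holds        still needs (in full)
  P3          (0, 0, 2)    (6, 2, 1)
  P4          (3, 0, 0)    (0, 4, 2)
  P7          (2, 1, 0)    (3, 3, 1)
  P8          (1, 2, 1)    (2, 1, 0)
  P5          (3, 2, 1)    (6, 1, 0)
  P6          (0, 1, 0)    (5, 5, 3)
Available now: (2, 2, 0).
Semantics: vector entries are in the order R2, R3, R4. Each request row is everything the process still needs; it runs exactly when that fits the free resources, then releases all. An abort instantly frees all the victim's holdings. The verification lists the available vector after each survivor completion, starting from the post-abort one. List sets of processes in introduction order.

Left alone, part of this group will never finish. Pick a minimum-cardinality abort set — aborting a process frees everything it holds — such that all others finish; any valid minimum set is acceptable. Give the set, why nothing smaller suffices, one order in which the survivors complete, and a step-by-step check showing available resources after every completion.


The answer: abort P3.
Key observation: P4 could never have finished before the abort; with (0, 0, 2) returned by P3, it fits at step 2.
No smaller set exists: with zero aborts the deadlock remains.
One survivor order: P8, P4, P5, P6, P7. Walking it through (post-abort pool first):
  pool = (2, 2, 2)
  P8: need (2, 1, 0) fits (2, 2, 2); releases (1, 2, 1), pool now (3, 4, 3)
  P4: need (0, 4, 2) fits (3, 4, 3); releases (3, 0, 0), pool now (6, 4, 3)
  P5: need (6, 1, 0) fits (6, 4, 3); releases (3, 2, 1), pool now (9, 6, 4)
  P6: need (5, 5, 3) fits (9, 6, 4); releases (0, 1, 0), pool now (9, 7, 4)
  P7: need (3, 3, 1) fits (9, 7, 4); releases (2, 1, 0), pool now (11, 8, 4)


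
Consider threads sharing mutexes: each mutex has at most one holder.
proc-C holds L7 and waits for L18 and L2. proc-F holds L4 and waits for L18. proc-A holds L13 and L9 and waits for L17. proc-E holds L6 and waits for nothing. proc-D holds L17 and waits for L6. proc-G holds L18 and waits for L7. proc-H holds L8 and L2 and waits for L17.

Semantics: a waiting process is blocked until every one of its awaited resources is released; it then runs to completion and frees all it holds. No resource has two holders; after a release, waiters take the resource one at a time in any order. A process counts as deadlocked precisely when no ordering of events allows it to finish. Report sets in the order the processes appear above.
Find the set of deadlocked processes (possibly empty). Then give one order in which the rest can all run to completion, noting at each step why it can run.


Deadlocked: proc-C, proc-F and proc-G.
Key observation: the loop proc-C -> proc-G -> proc-C blocks itself forever; proc-F waits into the deadlock from upstream.
The rest can finish in the order proc-E, proc-D, proc-H, proc-A.
Step-by-step check:
  proc-E: no waits; runs immediately, freeing L6
  proc-D waits on L6 — all released -> runs and releases L17
  proc-H waits on L17 — all released -> runs and releases L8 and L2
  proc-A waits on L17 — all released -> runs and releases L13 and L9


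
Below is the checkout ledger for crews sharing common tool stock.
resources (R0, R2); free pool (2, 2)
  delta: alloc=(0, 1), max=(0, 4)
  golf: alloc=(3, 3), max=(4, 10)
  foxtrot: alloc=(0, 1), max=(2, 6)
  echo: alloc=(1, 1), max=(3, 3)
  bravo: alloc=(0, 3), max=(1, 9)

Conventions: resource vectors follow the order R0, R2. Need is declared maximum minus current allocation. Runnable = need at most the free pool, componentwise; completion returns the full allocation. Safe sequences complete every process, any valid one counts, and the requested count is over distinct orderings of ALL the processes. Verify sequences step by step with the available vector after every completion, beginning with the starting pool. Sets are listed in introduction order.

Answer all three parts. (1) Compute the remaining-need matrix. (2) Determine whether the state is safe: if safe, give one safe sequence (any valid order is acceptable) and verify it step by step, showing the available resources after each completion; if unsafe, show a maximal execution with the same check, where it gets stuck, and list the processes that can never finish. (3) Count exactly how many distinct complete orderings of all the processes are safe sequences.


(1) Need matrix, components ordered R0, R2:
  delta: (0, 3)
  golf: (1, 7)
  foxtrot: (2, 5)
  echo: (2, 2)
  bravo: (1, 6)
(2) The state is UNSAFE.
Key observation: the wall is R2: completing echo, delta brings the pool only to (3, 4), and all the rest need more.
Going as far as possible: echo, delta; after that, nothing fits. Check, step by step:
  pool = (2, 2)
  echo needs (2, 2) <= (2, 2) -> finishes; pool += (1, 1) = (3, 3)
  delta needs (0, 3) <= (3, 3) -> finishes; pool += (0, 1) = (3, 4)
  blocked: golf wants (1, 7), pool (3, 4) — not enough R2
  blocked: foxtrot wants (2, 5), pool (3, 4) — not enough R2
  blocked: bravo wants (1, 6), pool (3, 4) — not enough R2
Processes that can never finish: golf, foxtrot and bravo.
(3) The exact count: 0 of the possible complete orderings are safe sequences.


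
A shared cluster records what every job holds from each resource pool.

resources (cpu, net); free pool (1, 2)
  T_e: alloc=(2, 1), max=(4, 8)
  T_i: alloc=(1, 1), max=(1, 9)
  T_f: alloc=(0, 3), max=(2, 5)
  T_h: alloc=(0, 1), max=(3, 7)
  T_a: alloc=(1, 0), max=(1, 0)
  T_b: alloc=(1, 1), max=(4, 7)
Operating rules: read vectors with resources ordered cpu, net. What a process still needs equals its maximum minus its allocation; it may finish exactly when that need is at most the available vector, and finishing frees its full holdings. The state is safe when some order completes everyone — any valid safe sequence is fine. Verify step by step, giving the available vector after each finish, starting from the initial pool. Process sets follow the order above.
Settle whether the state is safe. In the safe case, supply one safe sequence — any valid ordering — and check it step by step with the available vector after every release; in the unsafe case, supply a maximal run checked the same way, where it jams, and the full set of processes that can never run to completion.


UNSAFE — no complete ordering exists.
Key observation: the wall is net: completing T_a, T_f brings the pool only to (2, 5), and all the rest need more.
A maximal execution: T_a, T_f — then nothing else fits. Walking it through:
  pool = (1, 2)
  T_a needs (0, 0) <= (1, 2) -> finishes; pool += (1, 0) = (2, 2)
  T_f needs (2, 2) <= (2, 2) -> finishes; pool += (0, 3) = (2, 5)
  blocked: T_e wants (2, 7), pool (2, 5) — not enough net
  blocked: T_i wants (0, 8), pool (2, 5) — not enough net
  blocked: T_h wants (3, 6), pool (2, 5) — not enough cpu and net
  blocked: T_b wants (3, 6), pool (2, 5) — not enough cpu and net
Never able to finish: T_e, T_i, T_h and T_b.


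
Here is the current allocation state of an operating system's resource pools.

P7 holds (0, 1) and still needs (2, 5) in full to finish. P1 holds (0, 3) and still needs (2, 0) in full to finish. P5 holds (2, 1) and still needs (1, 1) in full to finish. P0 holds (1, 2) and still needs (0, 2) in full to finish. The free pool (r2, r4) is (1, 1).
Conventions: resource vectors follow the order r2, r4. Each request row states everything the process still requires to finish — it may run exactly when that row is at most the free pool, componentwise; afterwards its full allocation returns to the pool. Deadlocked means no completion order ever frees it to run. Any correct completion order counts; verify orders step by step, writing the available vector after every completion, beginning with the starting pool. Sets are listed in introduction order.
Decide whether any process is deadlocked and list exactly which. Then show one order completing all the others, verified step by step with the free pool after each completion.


Nothing here is deadlocked.
Key observation: there is always a runnable process — P5 first — so the state unwinds completely.
The rest can finish in the order P5, P1, P0, P7. Check, step by step:
  pool = (1, 1)
  P5 needs (1, 1) <= (1, 1) -> finishes; pool += (2, 1) = (3, 2)
  P1 needs (2, 0) <= (3, 2) -> finishes; pool += (0, 3) = (3, 5)
  P0 needs (0, 2) <= (3, 5) -> finishes; pool += (1, 2) = (4, 7)
  P7 needs (2, 5) <= (4, 7) -> finishes; pool += (0, 1) = (4, 8)


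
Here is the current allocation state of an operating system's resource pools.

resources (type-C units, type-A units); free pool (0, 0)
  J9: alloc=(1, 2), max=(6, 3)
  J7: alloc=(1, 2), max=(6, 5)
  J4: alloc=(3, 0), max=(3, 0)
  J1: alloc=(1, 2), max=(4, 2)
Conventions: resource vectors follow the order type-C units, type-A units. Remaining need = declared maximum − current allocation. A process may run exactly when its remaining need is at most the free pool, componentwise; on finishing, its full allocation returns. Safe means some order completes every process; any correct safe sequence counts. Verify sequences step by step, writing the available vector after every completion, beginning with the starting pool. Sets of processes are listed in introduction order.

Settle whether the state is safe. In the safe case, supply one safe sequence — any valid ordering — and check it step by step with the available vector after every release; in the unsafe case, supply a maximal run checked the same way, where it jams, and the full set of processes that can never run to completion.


UNSAFE.
Key observation: after J4, J1 complete, (4, 2) is the best the pool ever gets, yet each leftover process wants more type-C units.
The run J4, J1 cannot be extended any further. Step-by-step check:
  pool = (0, 0)
  run J4 (needs (0, 0), free (0, 0)); after release of (3, 0) the pool is (3, 0)
  run J1 (needs (3, 0), free (3, 0)); after release of (1, 2) the pool is (4, 2)
  J9 cannot run: need (5, 1) vs free (4, 2) (insufficient type-C units)
  J7 cannot run: need (5, 3) vs free (4, 2) (insufficient type-C units and type-A units)
Permanently blocked: J9 and J7.


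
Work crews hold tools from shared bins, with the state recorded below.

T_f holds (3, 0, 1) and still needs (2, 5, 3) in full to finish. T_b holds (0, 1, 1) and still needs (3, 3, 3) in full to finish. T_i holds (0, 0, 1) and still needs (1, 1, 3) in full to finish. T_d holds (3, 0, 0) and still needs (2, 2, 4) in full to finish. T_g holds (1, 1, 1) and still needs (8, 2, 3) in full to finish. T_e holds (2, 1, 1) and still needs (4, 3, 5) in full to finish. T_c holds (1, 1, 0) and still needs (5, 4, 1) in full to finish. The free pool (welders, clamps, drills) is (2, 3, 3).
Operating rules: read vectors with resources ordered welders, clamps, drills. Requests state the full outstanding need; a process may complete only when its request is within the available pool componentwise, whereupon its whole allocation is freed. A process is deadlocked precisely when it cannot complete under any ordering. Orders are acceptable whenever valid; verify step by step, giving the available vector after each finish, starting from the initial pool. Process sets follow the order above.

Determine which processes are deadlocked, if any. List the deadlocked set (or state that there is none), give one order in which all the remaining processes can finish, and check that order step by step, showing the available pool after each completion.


The deadlocked set is empty.
Key observation: the pool covers T_i at once, and every later process fits after earlier releases.
One completion order for the rest: T_i, T_d, T_b, T_e, T_f, T_g, T_c. Check, step by step:
  pool = (2, 3, 3)
  T_i needs (1, 1, 3) <= (2, 3, 3) -> finishes; pool += (0, 0, 1) = (2, 3, 4)
  T_d needs (2, 2, 4) <= (2, 3, 4) -> finishes; pool += (3, 0, 0) = (5, 3, 4)
  T_b needs (3, 3, 3) <= (5, 3, 4) -> finishes; pool += (0, 1, 1) = (5, 4, 5)
  T_e needs (4, 3, 5) <= (5, 4, 5) -> finishes; pool += (2, 1, 1) = (7, 5, 6)
  T_f needs (2, 5, 3) <= (7, 5, 6) -> finishes; pool += (3, 0, 1) = (10, 5, 7)
  T_g needs (8, 2, 3) <= (10, 5, 7) -> finishes; pool += (1, 1, 1) = (11, 6, 8)
  T_c needs (5, 4, 1) <= (11, 6, 8) -> finishes; pool += (1, 1, 0) = (12, 7, 8)


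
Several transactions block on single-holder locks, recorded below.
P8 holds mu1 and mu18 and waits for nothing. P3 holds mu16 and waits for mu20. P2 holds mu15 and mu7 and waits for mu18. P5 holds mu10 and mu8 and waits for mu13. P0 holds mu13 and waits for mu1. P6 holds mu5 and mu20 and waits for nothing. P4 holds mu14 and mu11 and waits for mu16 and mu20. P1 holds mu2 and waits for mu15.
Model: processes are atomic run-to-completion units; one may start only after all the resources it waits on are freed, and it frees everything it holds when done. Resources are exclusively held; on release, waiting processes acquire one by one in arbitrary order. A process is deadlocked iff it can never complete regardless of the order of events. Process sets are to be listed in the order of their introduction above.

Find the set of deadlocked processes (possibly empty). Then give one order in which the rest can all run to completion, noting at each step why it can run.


The deadlocked set is empty.
Key observation: all waits point, directly or indirectly, at processes that can finish, so nothing is permanently blocked.
A valid finishing order for the others: P6, P8, P2, P3, P1, P0, P4, P5.
Verifying each step:
  P6: no waits; runs immediately, freeing mu5 and mu20
  P8: no waits; runs immediately, freeing mu1 and mu18
  P2 waits on mu18 — all released -> runs and releases mu15 and mu7
  P3 waits on mu20 — all released -> runs and releases mu16
  P1 waits on mu15 — all released -> runs and releases mu2
  P0 waits on mu1 — all released -> runs and releases mu13
  P4 waits on mu16 and mu20 — all released -> runs and releases mu14 and mu11
  P5 waits on mu13 — all released -> runs and releases mu10 and mu8


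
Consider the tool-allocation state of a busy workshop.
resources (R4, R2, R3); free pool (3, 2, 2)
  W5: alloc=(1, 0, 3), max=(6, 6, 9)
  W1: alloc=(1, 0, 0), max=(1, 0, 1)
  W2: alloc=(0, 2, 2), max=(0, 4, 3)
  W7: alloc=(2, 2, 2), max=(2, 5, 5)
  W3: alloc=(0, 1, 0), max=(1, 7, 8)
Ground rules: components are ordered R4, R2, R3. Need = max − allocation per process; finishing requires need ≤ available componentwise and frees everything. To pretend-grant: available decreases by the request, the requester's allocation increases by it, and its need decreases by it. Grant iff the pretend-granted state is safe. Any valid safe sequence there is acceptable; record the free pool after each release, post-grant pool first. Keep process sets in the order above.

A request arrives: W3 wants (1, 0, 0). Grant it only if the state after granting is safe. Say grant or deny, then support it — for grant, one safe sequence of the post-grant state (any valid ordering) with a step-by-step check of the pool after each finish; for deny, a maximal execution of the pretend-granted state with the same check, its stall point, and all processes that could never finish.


GRANT — the state after the grant stays safe, e.g. via W2, W1, W7, W5, W3.
Key observation: (2, 2, 2) free after granting still covers W2 first, and each release covers the next.
Verifying the post-grant state step by step:
  pool = (2, 2, 2)
  W2 needs (0, 2, 1) <= (2, 2, 2) -> finishes; pool += (0, 2, 2) = (2, 4, 4)
  W1 needs (0, 0, 1) <= (2, 4, 4) -> finishes; pool += (1, 0, 0) = (3, 4, 4)
  W7 needs (0, 3, 3) <= (3, 4, 4) -> finishes; pool += (2, 2, 2) = (5, 6, 6)
  W5 needs (5, 6, 6) <= (5, 6, 6) -> finishes; pool += (1, 0, 3) = (6, 6, 9)
  W3 needs (0, 6, 8) <= (6, 6, 9) -> finishes; pool += (1, 1, 0) = (7, 7, 9)


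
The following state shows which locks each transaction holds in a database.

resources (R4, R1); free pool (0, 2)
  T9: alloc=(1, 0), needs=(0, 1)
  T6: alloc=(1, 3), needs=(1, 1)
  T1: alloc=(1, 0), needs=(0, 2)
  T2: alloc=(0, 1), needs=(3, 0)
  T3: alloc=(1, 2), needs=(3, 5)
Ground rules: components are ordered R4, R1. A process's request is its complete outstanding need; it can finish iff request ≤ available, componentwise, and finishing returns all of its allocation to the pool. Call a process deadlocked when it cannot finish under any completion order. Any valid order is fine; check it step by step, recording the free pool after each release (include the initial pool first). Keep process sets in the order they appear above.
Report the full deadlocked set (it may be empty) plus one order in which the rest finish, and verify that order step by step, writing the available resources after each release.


Nothing here is deadlocked.
Key observation: T9 leads a chain of completions in which each release enables another process.
One completion order for the rest: T9, T6, T1, T2, T3. Walking it through:
  pool = (0, 2)
  T9: need (0, 1) fits (0, 2); releases (1, 0), pool now (1, 2)
  T6: need (1, 1) fits (1, 2); releases (1, 3), pool now (2, 5)
  T1: need (0, 2) fits (2, 5); releases (1, 0), pool now (3, 5)
  T2: need (3, 0) fits (3, 5); releases (0, 1), pool now (3, 6)
  T3: need (3, 5) fits (3, 6); releases (1, 2), pool now (4, 8)


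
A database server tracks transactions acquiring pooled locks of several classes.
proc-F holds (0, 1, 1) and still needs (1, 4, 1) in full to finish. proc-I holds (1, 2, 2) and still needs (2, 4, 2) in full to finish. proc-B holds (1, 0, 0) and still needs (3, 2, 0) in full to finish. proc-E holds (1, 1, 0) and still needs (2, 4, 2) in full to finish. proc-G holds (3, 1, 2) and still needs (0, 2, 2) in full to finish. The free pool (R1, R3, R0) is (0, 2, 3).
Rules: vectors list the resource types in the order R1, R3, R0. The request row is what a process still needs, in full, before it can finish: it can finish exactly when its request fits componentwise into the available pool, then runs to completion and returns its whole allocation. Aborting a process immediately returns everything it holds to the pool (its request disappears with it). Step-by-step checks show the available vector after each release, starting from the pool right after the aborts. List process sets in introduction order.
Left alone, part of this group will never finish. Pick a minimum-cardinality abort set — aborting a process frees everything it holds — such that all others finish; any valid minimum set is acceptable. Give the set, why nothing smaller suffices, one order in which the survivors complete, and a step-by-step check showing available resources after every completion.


The answer: abort proc-I.
Key observation: aborting proc-I returns (1, 2, 2), and proc-E — hopeless before — runs at step 3 with the returned capacity in the pool.
Minimality: the empty abort set fails — the state is deadlocked as it stands.
The survivors complete as proc-G, proc-B, proc-E, proc-F. Step-by-step check (starting from the post-abort pool):
  pool = (1, 4, 5)
  proc-G: need (0, 2, 2) fits (1, 4, 5); releases (3, 1, 2), pool now (4, 5, 7)
  proc-B: need (3, 2, 0) fits (4, 5, 7); releases (1, 0, 0), pool now (5, 5, 7)
  proc-E: need (2, 4, 2) fits (5, 5, 7); releases (1, 1, 0), pool now (6, 6, 7)
  proc-F: need (1, 4, 1) fits (6, 6, 7); releases (0, 1, 1), pool now (6, 7, 8)


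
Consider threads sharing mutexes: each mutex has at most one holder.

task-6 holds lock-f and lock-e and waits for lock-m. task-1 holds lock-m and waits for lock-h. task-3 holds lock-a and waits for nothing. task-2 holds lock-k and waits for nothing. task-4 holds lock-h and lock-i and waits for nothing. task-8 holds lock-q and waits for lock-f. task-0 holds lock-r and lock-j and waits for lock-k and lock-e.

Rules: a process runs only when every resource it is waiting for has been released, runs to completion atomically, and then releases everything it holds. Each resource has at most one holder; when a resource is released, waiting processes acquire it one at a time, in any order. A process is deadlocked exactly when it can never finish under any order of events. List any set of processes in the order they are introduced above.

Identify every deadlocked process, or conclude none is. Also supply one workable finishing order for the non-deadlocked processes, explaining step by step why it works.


Nothing here is deadlocked.
Key observation: there is no circular wait here — follow any chain and it reaches a process that is free to run now.
The rest can finish in the order task-4, task-2, task-1, task-6, task-0, task-8, task-3.
Verifying each step:
  task-4 waits on nothing -> runs at once and releases lock-h and lock-i
  task-2 waits on nothing -> runs at once and releases lock-k
  run task-1 (all its waits — lock-h — are resolved); releases lock-m
  run task-6 (all its waits — lock-m — are resolved); releases lock-f and lock-e
  run task-0 (all its waits — lock-k and lock-e — are resolved); releases lock-r and lock-j
  run task-8 (all its waits — lock-f — are resolved); releases lock-q
  task-3 waits on nothing -> runs at once and releases lock-a


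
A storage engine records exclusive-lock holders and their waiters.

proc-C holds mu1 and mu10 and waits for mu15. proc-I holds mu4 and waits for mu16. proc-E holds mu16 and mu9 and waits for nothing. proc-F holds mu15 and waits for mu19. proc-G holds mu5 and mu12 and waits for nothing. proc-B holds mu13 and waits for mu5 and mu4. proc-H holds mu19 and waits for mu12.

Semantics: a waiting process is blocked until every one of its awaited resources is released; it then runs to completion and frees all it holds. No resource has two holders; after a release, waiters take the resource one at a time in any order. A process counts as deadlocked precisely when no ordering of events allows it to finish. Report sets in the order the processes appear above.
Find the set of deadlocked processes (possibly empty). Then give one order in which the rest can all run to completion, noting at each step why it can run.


No process is deadlocked.
Key observation: all waits point, directly or indirectly, at processes that can finish, so nothing is permanently blocked.
A valid finishing order for the others: proc-G, proc-E, proc-H, proc-F, proc-I, proc-C, proc-B.
Verifying each step:
  run proc-G (it waits on nothing); releases mu5 and mu12
  run proc-E (it waits on nothing); releases mu16 and mu9
  proc-H: everything it awaited (mu12) is free; runs, freeing mu19
  proc-F: everything it awaited (mu19) is free; runs, freeing mu15
  proc-I: everything it awaited (mu16) is free; runs, freeing mu4
  proc-C: everything it awaited (mu15) is free; runs, freeing mu1 and mu10
  proc-B: everything it awaited (mu5 and mu4) is free; runs, freeing mu13


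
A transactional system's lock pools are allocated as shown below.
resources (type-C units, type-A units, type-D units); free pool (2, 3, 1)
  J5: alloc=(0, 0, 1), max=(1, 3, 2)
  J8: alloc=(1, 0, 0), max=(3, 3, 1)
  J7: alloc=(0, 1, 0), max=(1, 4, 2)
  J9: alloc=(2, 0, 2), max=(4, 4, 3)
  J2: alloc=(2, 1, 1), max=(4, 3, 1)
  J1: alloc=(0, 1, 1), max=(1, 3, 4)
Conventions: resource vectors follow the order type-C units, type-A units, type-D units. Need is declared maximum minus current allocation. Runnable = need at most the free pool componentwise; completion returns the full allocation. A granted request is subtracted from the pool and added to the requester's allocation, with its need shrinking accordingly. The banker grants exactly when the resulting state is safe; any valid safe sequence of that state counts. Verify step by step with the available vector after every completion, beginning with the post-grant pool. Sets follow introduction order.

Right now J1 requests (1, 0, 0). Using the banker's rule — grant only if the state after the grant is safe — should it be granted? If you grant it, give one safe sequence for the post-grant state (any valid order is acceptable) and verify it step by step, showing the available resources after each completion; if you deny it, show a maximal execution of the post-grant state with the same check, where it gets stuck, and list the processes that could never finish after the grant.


DENY — the pretend-granted state is unsafe.
Key observation: after J5, J7 the pool peaks at (1, 4, 2), and each blocked process is short somewhere: J8 on type-C units; J9 on type-C units; J2 on type-C units; J1 on type-D units.
Pretend the grant happened; the run J5, J7 goes as far as possible. Step-by-step check:
  pool = (1, 3, 1)
  J5 needs (1, 3, 1) <= (1, 3, 1) -> finishes; pool += (0, 0, 1) = (1, 3, 2)
  J7 needs (1, 3, 2) <= (1, 3, 2) -> finishes; pool += (0, 1, 0) = (1, 4, 2)
  blocked: J8 wants (2, 3, 1), pool (1, 4, 2) — not enough type-C units
  blocked: J9 wants (2, 4, 1), pool (1, 4, 2) — not enough type-C units
  blocked: J2 wants (2, 2, 0), pool (1, 4, 2) — not enough type-C units
  blocked: J1 wants (0, 2, 3), pool (1, 4, 2) — not enough type-D units
Had the request been granted, J8, J9, J2 and J1 could never finish.


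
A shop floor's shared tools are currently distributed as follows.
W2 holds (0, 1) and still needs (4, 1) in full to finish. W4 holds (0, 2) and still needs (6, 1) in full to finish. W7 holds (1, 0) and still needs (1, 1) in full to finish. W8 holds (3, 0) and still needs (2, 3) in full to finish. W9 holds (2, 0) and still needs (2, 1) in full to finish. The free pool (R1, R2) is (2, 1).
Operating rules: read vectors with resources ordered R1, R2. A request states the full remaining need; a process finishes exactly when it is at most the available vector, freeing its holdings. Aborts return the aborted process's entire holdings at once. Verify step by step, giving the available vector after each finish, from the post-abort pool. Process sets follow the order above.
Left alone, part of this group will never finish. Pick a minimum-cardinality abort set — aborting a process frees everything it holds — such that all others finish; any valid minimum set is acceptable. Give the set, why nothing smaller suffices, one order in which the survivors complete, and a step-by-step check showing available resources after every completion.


The answer: abort W4.
Key observation: aborting W4 returns (0, 2), and W8 — hopeless before — runs at step 2 with the returned capacity in the pool.
Why nothing smaller works: aborting no one leaves the state deadlocked as given.
Survivors finish in the order: W7, W8, W2, W9. Walking it through (pool after the aborts first):
  pool = (2, 3)
  W7 needs (1, 1) <= (2, 3) -> finishes; pool += (1, 0) = (3, 3)
  W8 needs (2, 3) <= (3, 3) -> finishes; pool += (3, 0) = (6, 3)
  W2 needs (4, 1) <= (6, 3) -> finishes; pool += (0, 1) = (6, 4)
  W9 needs (2, 1) <= (6, 4) -> finishes; pool += (2, 0) = (8, 4)
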